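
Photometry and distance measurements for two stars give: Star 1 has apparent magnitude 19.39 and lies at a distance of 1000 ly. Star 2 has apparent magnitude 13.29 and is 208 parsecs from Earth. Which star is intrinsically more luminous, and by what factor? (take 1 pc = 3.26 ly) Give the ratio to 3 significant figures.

Star 2 is more luminous, by a factor of 127.

Star 1: d = 1000 ly / 3.26 = 306.7 pc
Star 1: M = m − 5 log₁₀ d + 5 = 19.39 − 5·2.4868 + 5 = 11.956
Star 2: M = m − 5 log₁₀ d + 5 = 13.29 − 5·2.3181 + 5 = 6.700
ΔM = M_1 − M_2 = 11.956 − (6.700) = 5.256; smaller M is more luminous → Star 2.
L ratio = 10^(0.4 |ΔM|) = 10^2.103 = 126.6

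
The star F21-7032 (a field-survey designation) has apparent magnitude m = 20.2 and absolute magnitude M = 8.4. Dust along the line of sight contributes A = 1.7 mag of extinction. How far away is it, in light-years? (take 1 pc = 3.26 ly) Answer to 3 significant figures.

m − M = 5 log₁₀(d/10 pc) + A  ⇒  20.2 − (8.4) − 1.7 = 5 log₁₀(d/10)
10.100 = 5 log₁₀(d/10)
log₁₀ d = (m − M − A)/5 + 1 = 3.0200
d = 10^3.0200 = 1047 pc
= 3414 ly

d ≈ 3410 ly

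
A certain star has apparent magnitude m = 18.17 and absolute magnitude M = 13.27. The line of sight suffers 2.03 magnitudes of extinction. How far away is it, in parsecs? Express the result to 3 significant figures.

d ≈ 37.5 pc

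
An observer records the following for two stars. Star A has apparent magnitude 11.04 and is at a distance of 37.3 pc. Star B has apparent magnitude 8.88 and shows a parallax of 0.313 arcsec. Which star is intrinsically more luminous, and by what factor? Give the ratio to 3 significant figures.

Star A: M = m − 5 log₁₀ d + 5 = 11.04 − 5·1.5717 + 5 = 8.181
Star B: d = 1/p = 1/0.313″ = 3.195 pc
Star B: M = m − 5 log₁₀ d + 5 = 8.88 − 5·0.5045 + 5 = 11.358
ΔM = M_A − M_B = 8.181 − (11.358) = -3.176; smaller M is more luminous → Star A.
L ratio = 10^(0.4 |ΔM|) = 10^1.271 = 18.64

Star A is more luminous, by a factor of 18.6.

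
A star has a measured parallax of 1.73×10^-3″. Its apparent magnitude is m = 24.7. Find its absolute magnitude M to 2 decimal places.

d = 1/p = 1/1.73×10^-3″ = 578.0 pc
5 log₁₀(d/10 pc) = 5 log₁₀(578.0) − 5 = 8.810
M = m − 5 log₁₀(d/10) = 24.7 − 8.810 = 15.890

M ≈ 15.89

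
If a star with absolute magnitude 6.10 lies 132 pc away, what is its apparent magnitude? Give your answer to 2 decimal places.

m ≈ 11.70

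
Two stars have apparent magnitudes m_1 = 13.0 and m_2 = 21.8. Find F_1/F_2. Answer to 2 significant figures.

F_1/F_2 ≈ 3300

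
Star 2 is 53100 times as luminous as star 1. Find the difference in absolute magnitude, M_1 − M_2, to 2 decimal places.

Pogson: ΔM = −2.5 log₁₀(ratio) = −2.5 log₁₀(53100) = −2.5 × 4.7251 = -11.813
Star 2 is brighter so has the smaller magnitude: M_1 − M_2 is positive.

M_1 − M_2 ≈ 11.81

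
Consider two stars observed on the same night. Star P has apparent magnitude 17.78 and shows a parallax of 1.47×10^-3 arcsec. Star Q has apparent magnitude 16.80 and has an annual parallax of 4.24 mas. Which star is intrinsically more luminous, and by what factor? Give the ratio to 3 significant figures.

Star P: d = 1/p = 1/1.47×10^-3″ = 680.3 pc
Star P: M = m − 5 log₁₀ d + 5 = 17.78 − 5·2.8327 + 5 = 8.617
Star Q: p = 4.24 mas = 4.24×10^-3″ → d = 1/p = 235.8 pc
Star Q: M = m − 5 log₁₀ d + 5 = 16.80 − 5·2.3726 + 5 = 9.937
ΔM = M_P − M_Q = 8.617 − (9.937) = -1.320; smaller M is more luminous → Star P.
L ratio = 10^(0.4 |ΔM|) = 10^0.528 = 3.374

Star P is more luminous, by a factor of 3.37.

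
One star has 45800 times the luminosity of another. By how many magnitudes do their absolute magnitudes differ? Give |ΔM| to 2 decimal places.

Pogson: ΔM = −2.5 log₁₀(ratio) = −2.5 log₁₀(45800) = −2.5 × 4.6609 = -11.652

|ΔM| ≈ 11.65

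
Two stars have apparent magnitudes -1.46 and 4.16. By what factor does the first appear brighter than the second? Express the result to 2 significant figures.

180

Magnitude difference = -5.62
Flux ratio = 10^(−0.4 Δm) = 10^(−0.4 × -5.62) = 10^2.248 = 177.0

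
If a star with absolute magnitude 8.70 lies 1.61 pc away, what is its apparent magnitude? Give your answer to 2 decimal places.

m = M + 5 log₁₀ d − 5 = 8.70 + 5·0.2068 − 5 = 4.734

m ≈ 4.73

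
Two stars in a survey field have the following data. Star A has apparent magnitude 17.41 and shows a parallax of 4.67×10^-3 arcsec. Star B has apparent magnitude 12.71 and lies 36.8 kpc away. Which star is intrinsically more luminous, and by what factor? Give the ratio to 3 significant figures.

Star A: d = 1/p = 1/4.67×10^-3″ = 214.1 pc
Star A: M = m − 5 log₁₀ d + 5 = 17.41 − 5·2.3307 + 5 = 10.757
Star B: d = 36.8 kpc = 36800 pc
Star B: M = m − 5 log₁₀ d + 5 = 12.71 − 5·4.5658 + 5 = -5.119
ΔM = M_A − M_B = 10.757 − (-5.119) = 15.876; smaller M is more luminous → Star B.
L ratio = 10^(0.4 |ΔM|) = 10^6.350 = 2.240×10^6

Star B is more luminous, by a factor of 2.24×10^6.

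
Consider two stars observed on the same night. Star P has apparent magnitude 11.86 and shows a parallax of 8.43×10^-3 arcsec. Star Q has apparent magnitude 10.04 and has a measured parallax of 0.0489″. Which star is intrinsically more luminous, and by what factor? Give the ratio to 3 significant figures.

Star P is more luminous, by a factor of 6.29.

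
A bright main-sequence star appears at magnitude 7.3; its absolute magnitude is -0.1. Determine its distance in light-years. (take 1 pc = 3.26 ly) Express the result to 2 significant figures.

d ≈ 980 ly

μ = m − M = 7.400
m − M = 5 log₁₀ d − 5
log₁₀ d = (m − M)/5 + 1 = 2.4800
d = 10^2.4800 = 302.0 pc
= 984.5 ly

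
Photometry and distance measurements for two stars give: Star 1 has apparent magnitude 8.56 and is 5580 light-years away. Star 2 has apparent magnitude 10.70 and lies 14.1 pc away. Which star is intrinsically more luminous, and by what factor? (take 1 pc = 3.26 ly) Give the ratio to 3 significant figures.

Star 1: d = 5580 ly / 3.26 = 1712 pc
Star 1: M = m − 5 log₁₀ d + 5 = 8.56 − 5·3.2334 + 5 = -2.607
Star 2: M = m − 5 log₁₀ d + 5 = 10.70 − 5·1.1492 + 5 = 9.954
ΔM = M_1 − M_2 = -2.607 − (9.954) = -12.561; smaller M is more luminous → Star 1.
L ratio = 10^(0.4 |ΔM|) = 10^5.024 = 105800

Star 1 is more luminous, by a factor of 106000.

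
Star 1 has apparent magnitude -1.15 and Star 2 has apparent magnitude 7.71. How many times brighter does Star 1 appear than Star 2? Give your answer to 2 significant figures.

Δm = -1.15 − (7.71) = -8.86
Flux ratio = 10^(−0.4 Δm) = 10^(−0.4 × -8.86) = 10^3.544 = 3499

3500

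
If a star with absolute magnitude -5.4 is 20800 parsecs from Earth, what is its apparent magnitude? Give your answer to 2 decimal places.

m = M + 5 log₁₀ d − 5 = -5.4 + 5·4.3181 − 5 = 11.190

m ≈ 11.19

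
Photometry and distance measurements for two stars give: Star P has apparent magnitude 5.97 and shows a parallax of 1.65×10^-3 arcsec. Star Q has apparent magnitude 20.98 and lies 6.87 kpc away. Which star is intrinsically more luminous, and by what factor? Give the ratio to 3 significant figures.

Star P: d = 1/p = 1/1.65×10^-3″ = 606.1 pc
Star P: M = m − 5 log₁₀ d + 5 = 5.97 − 5·2.7825 + 5 = -2.943
Star Q: d = 6.87 kpc = 6870 pc
Star Q: M = m − 5 log₁₀ d + 5 = 20.98 − 5·3.8370 + 5 = 6.795
ΔM = M_P − M_Q = -2.943 − (6.795) = -9.738; smaller M is more luminous → Star P.
L ratio = 10^(0.4 |ΔM|) = 10^3.895 = 7855

Star P is more luminous, by a factor of 7850.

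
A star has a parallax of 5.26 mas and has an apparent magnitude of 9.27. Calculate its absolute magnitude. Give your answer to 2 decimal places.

p = 5.26 mas = 5.26×10^-3″ → d = 1/p = 190.1 pc
5 log₁₀(d/10 pc) = 5 log₁₀(190.1) − 5 = 6.395
M = m − 5 log₁₀(d/10) = 9.27 − 6.395 = 2.875

M ≈ 2.87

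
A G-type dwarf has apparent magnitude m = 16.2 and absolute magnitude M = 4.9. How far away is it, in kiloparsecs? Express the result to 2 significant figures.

μ = m − M = 11.300
m − M = 5 log₁₀ d − 5
log₁₀ d = (m − M)/5 + 1 = 3.2600
d = 10^3.2600 = 1820 pc
= 1.820 kpc

d ≈ 1.8 kpc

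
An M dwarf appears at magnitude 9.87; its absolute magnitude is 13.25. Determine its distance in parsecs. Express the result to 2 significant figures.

d ≈ 2.1 pc

Distance modulus: m − M = 9.87 − (13.25) = -3.380
m − M = 5 log₁₀ d − 5
log₁₀ d = (m − M)/5 + 1 = 0.3240
d = 10^0.3240 = 2.109 pc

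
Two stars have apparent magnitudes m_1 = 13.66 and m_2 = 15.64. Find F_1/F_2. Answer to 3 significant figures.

Δm = 13.66 − (15.64) = -1.98
Flux ratio = 10^(−0.4 Δm) = 10^(−0.4 × -1.98) = 10^0.792 = 6.194

F_1/F_2 ≈ 6.19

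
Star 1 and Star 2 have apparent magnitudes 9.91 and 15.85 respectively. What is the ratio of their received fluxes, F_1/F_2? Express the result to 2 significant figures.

F_1/F_2 ≈ 240

Δm = 9.91 − (15.85) = -5.94
Flux ratio = 10^(−0.4 Δm) = 10^(−0.4 × -5.94) = 10^2.376 = 237.7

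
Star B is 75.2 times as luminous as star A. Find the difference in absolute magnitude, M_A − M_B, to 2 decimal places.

M_A − M_B ≈ 4.69

Pogson: ΔM = −2.5 log₁₀(ratio) = −2.5 log₁₀(75.2) = −2.5 × 1.8762 = -4.691
Star B is brighter so has the smaller magnitude: M_A − M_B is positive.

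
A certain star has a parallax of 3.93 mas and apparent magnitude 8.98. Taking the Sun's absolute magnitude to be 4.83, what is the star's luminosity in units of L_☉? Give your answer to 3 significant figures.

L/L_☉ ≈ 14.2

d = 1/p = 1000/3.93 mas = 254.5 pc
M = m − 5 log₁₀ d + 5 = 8.98 − 5·2.4056 + 5 = 1.952
M − M_☉ = 1.952 − 4.83 = -2.878
L/L_☉ = 10^(−0.4 × -2.878) = 14.16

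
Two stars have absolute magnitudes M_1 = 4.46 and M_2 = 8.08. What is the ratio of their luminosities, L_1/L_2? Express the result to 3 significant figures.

L_1/L_2 ≈ 28.1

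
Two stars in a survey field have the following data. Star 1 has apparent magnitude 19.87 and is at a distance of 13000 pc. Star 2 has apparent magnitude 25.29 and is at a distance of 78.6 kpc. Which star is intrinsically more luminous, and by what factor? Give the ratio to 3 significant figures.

Star 1 is more luminous, by a factor of 4.03.

Star 1: M = m − 5 log₁₀ d + 5 = 19.87 − 5·4.1139 + 5 = 4.300
Star 2: d = 78.6 kpc = 78600 pc
Star 2: M = m − 5 log₁₀ d + 5 = 25.29 − 5·4.8954 + 5 = 5.813
ΔM = M_1 − M_2 = 4.300 − (5.813) = -1.513; smaller M is more luminous → Star 1.
L ratio = 10^(0.4 |ΔM|) = 10^0.605 = 4.028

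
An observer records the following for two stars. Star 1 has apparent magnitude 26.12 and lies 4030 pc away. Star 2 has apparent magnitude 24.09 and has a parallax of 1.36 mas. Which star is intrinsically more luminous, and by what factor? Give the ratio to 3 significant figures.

Star 1 is more luminous, by a factor of 4.63.

Star 1: M = m − 5 log₁₀ d + 5 = 26.12 − 5·3.6053 + 5 = 13.093
Star 2: p = 1.36 mas = 1.36×10^-3″ → d = 1/p = 735.3 pc
Star 2: M = m − 5 log₁₀ d + 5 = 24.09 − 5·2.8665 + 5 = 14.758
ΔM = M_1 − M_2 = 13.093 − (14.758) = -1.664; smaller M is more luminous → Star 1.
L ratio = 10^(0.4 |ΔM|) = 10^0.666 = 4.631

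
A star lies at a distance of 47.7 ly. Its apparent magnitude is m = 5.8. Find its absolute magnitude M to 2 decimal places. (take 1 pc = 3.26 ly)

M ≈ 4.97

d = 47.7 ly / 3.26 = 14.63 pc
5 log₁₀(d/10 pc) = 5 log₁₀(14.63) − 5 = 0.827
M = m − 5 log₁₀(d/10) = 5.8 − 0.827 = 4.973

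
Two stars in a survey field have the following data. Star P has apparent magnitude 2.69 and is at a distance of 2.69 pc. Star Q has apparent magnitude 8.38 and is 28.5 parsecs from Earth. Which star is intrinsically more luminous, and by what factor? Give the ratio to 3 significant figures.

Star P is more luminous, by a factor of 1.68.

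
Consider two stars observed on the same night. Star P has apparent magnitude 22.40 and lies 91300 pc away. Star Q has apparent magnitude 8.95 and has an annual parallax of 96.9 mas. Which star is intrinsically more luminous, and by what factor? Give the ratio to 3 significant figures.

Star P: M = m − 5 log₁₀ d + 5 = 22.40 − 5·4.9605 + 5 = 2.598
Star Q: p = 96.9 mas = 0.0969″ → d = 1/p = 10.32 pc
Star Q: M = m − 5 log₁₀ d + 5 = 8.95 − 5·1.0137 + 5 = 8.882
ΔM = M_P − M_Q = 2.598 − (8.882) = -6.284; smaller M is more luminous → Star P.
L ratio = 10^(0.4 |ΔM|) = 10^2.514 = 326.3

Star P is more luminous, by a factor of 326.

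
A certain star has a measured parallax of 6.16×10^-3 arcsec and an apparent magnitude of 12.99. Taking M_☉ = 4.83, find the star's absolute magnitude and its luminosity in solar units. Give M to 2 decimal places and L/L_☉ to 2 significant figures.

M ≈ 6.94; L/L_☉ ≈ 0.14

d = 1/p = 1/6.16×10^-3″ = 162.3 pc
M = m − 5 log₁₀ d + 5 = 12.99 − 5·2.2104 + 5 = 6.938
M − M_☉ = 6.938 − 4.83 = 2.108
L/L_☉ = 10^(−0.4 × 2.108) = 0.1435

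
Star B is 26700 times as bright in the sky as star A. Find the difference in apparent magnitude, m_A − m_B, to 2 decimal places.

m_A − m_B ≈ 11.07

Pogson: Δm = −2.5 log₁₀(ratio) = −2.5 log₁₀(26700) = −2.5 × 4.4265 = -11.066
Star B is brighter so has the smaller magnitude: m_A − m_B is positive.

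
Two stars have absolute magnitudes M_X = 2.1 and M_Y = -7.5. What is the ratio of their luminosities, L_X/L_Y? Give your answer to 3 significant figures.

L_X/L_Y ≈ 1.45×10^-4

ΔM = M_X − M_Y = 9.6
L_X/L_Y = 10^(−0.4 ΔM) = 10^-3.840 = 1.445×10^-4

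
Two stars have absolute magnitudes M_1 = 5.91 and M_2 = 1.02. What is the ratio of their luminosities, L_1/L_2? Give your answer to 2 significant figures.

L_1/L_2 ≈ 0.011

ΔM = M_1 − M_2 = 4.89
L_1/L_2 = 10^(−0.4 ΔM) = 10^-1.956 = 0.01107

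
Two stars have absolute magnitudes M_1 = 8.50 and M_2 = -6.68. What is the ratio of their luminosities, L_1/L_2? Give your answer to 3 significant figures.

ΔM = M_1 − M_2 = 15.18
L_1/L_2 = 10^(−0.4 ΔM) = 10^-6.072 = 8.472×10^-7

L_1/L_2 ≈ 8.47×10^-7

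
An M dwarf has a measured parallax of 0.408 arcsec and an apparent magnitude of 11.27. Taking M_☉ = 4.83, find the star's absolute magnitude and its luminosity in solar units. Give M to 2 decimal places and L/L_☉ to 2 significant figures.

M ≈ 14.32; L/L_☉ ≈ 1.6×10^-4

d = 1/p = 1/0.408″ = 2.451 pc
M = m − 5 log₁₀ d + 5 = 11.27 − 5·0.3893 + 5 = 14.323
M − M_☉ = 14.323 − 4.83 = 9.493
L/L_☉ = 10^(−0.4 × 9.493) = 1.595×10^-4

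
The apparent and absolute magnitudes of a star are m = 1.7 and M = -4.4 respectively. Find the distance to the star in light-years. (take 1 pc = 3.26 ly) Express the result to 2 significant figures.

d ≈ 540 ly

Distance modulus: m − M = 1.7 − (-4.4) = 6.100
m − M = 5 log₁₀ d − 5
log₁₀ d = (m − M)/5 + 1 = 2.2200
d = 10^2.2200 = 166.0 pc
= 541.0 ly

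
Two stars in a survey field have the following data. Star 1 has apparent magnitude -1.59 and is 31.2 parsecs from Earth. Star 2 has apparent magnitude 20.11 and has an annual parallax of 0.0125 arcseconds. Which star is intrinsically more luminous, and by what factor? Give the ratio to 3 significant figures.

Star 1: M = m − 5 log₁₀ d + 5 = -1.59 − 5·1.4942 + 5 = -4.061
Star 2: d = 1/p = 1/0.0125″ = 80.00 pc
Star 2: M = m − 5 log₁₀ d + 5 = 20.11 − 5·1.9031 + 5 = 15.595
ΔM = M_1 − M_2 = -4.061 − (15.595) = -19.655; smaller M is more luminous → Star 1.
L ratio = 10^(0.4 |ΔM|) = 10^7.862 = 7.280×10^7

Star 1 is more luminous, by a factor of 7.28×10^7.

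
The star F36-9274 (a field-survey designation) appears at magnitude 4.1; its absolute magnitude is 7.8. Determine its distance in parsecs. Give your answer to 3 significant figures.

d ≈ 1.82 pc

Distance modulus: m − M = 4.1 − (7.8) = -3.700
m − M = 5 log₁₀ d − 5
log₁₀ d = (m − M)/5 + 1 = 0.2600
d = 10^0.2600 = 1.820 pc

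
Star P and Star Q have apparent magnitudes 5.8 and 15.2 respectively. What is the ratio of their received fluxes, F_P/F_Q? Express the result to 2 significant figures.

Magnitude difference = -9.4
Flux ratio = 10^(−0.4 Δm) = 10^(−0.4 × -9.4) = 10^3.760 = 5754

F_P/F_Q ≈ 5800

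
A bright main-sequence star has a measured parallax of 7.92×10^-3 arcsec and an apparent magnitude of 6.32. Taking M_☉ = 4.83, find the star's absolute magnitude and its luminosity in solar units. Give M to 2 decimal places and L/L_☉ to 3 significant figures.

M ≈ 0.81; L/L_☉ ≈ 40.4

d = 1/p = 1/7.92×10^-3″ = 126.3 pc
M = m − 5 log₁₀ d + 5 = 6.32 − 5·2.1013 + 5 = 0.814
M − M_☉ = 0.814 − 4.83 = -4.016
L/L_☉ = 10^(−0.4 × -4.016) = 40.42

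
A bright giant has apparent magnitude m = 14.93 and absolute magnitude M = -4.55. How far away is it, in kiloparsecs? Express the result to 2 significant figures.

Distance modulus: m − M = 14.93 − (-4.55) = 19.480
m − M = 5 log₁₀ d − 5
log₁₀ d = (m − M)/5 + 1 = 4.8960
d = 10^4.8960 = 78700 pc
= 78.70 kpc

d ≈ 79 kpc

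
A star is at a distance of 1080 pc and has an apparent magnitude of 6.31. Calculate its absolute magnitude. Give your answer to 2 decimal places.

M ≈ -3.86

5 log₁₀(d/10 pc) = 5 log₁₀(1080) − 5 = 10.167
M = m − 5 log₁₀(d/10) = 6.31 − 10.167 = -3.857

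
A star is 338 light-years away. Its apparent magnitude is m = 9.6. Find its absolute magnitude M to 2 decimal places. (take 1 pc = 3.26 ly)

d = 338 ly / 3.26 = 103.7 pc
5 log₁₀(d/10 pc) = 5 log₁₀(103.7) − 5 = 5.078
M = m − 5 log₁₀(d/10) = 9.6 − 5.078 = 4.522

M ≈ 4.52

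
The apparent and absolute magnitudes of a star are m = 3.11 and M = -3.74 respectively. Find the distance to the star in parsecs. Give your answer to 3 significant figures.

Distance modulus: m − M = 3.11 − (-3.74) = 6.850
m − M = 5 log₁₀ d − 5
log₁₀ d = (m − M)/5 + 1 = 2.3700
d = 10^2.3700 = 234.4 pc

d ≈ 234 pc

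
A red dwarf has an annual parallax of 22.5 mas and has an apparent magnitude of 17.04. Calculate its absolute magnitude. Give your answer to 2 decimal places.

M ≈ 13.80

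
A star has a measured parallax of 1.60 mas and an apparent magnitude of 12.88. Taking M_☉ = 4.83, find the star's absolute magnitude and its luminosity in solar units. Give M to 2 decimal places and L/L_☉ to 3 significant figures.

M ≈ 3.90; L/L_☉ ≈ 2.35

d = 1/p = 1000/1.60 mas = 625.0 pc
M = m − 5 log₁₀ d + 5 = 12.88 − 5·2.7959 + 5 = 3.901
M − M_☉ = 3.901 − 4.83 = -0.929
L/L_☉ = 10^(−0.4 × -0.929) = 2.354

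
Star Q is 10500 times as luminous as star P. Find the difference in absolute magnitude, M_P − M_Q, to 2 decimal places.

M_P − M_Q ≈ 10.05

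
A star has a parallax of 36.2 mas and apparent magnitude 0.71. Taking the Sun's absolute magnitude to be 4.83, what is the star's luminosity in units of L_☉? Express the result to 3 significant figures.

d = 1/p = 1000/36.2 mas = 27.62 pc
M = m − 5 log₁₀ d + 5 = 0.71 − 5·1.4413 + 5 = -1.496
M − M_☉ = -1.496 − 4.83 = -6.326
L/L_☉ = 10^(−0.4 × -6.326) = 339.3

L/L_☉ ≈ 339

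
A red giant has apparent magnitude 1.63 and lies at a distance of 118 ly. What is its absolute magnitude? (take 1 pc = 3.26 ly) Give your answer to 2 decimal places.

d = 118 ly / 3.26 = 36.20 pc
5 log₁₀(d/10 pc) = 5 log₁₀(36.20) − 5 = 2.793
M = m − 5 log₁₀(d/10) = 1.63 − 2.793 = -1.163

M ≈ -1.16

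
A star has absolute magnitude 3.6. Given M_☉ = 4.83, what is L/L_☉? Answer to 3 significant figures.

L/L_☉ ≈ 3.10

M − M_☉ = 3.6 − 4.83 = -1.230
L/L_☉ = 10^(−0.4 (M − M_☉)) = 10^0.492 = 3.105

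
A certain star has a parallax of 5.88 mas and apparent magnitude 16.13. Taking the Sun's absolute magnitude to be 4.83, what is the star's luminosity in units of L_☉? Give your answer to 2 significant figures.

L/L_☉ ≈ 8.7×10^-3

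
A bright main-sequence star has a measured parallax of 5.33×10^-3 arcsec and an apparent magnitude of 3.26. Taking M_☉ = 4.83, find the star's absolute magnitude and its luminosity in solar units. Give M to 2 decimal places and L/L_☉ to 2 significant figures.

d = 1/p = 1/5.33×10^-3″ = 187.6 pc
M = m − 5 log₁₀ d + 5 = 3.26 − 5·2.2733 + 5 = -3.106
M − M_☉ = -3.106 − 4.83 = -7.936
L/L_☉ = 10^(−0.4 × -7.936) = 1495

M ≈ -3.11; L/L_☉ ≈ 1500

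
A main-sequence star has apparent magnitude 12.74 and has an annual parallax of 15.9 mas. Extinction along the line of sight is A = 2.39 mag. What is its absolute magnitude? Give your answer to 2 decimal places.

M ≈ 6.36

p = 15.9 mas = 0.0159″ → d = 1/p = 62.89 pc
5 log₁₀(d/10 pc) = 5 log₁₀(62.89) − 5 = 3.993
M = m − 5 log₁₀(d/10) − A = 12.74 − 3.993 − 2.39 = 6.357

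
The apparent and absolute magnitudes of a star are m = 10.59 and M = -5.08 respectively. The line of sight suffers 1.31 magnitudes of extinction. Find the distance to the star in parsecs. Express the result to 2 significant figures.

d ≈ 7400 pc

m − M = 5 log₁₀(d/10 pc) + A  ⇒  10.59 − (-5.08) − 1.31 = 5 log₁₀(d/10)
14.360 = 5 log₁₀(d/10)
log₁₀ d = (m − M − A)/5 + 1 = 3.8720
d = 10^3.8720 = 7447 pc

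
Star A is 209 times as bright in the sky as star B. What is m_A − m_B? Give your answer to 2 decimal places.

Pogson: Δm = −2.5 log₁₀(ratio) = −2.5 log₁₀(209) = −2.5 × 2.3201 = -5.800
Star A is brighter, so it has the smaller magnitude: the difference is negative.

m_A − m_B ≈ -5.80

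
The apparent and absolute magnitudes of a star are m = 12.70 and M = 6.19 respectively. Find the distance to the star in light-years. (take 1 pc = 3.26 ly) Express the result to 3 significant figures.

d ≈ 653 ly

Distance modulus: m − M = 12.70 − (6.19) = 6.510
m − M = 5 log₁₀ d − 5
log₁₀ d = (m − M)/5 + 1 = 2.3020
d = 10^2.3020 = 200.4 pc
= 653.5 ly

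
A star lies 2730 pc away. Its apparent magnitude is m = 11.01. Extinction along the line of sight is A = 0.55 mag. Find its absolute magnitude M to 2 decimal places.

M ≈ -1.72

5 log₁₀(d/10 pc) = 5 log₁₀(2730) − 5 = 12.181
M = m − 5 log₁₀(d/10) − A = 11.01 − 12.181 − 0.55 = -1.721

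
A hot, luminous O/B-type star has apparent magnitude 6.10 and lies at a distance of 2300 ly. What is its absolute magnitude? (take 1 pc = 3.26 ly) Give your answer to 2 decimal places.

M ≈ -3.14

d = 2300 ly / 3.26 = 705.5 pc
5 log₁₀(d/10 pc) = 5 log₁₀(705.5) − 5 = 9.243
M = m − 5 log₁₀(d/10) = 6.10 − 9.243 = -3.143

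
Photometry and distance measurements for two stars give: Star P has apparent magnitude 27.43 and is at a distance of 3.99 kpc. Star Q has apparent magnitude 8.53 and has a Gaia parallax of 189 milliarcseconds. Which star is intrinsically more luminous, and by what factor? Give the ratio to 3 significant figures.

Star P: d = 3.99 kpc = 3990 pc
Star P: M = m − 5 log₁₀ d + 5 = 27.43 − 5·3.6010 + 5 = 14.425
Star Q: p = 189 mas = 0.189″ → d = 1/p = 5.291 pc
Star Q: M = m − 5 log₁₀ d + 5 = 8.53 − 5·0.7235 + 5 = 9.912
ΔM = M_P − M_Q = 14.425 − (9.912) = 4.513; smaller M is more luminous → Star Q.
L ratio = 10^(0.4 |ΔM|) = 10^1.805 = 63.85

Star Q is more luminous, by a factor of 63.8.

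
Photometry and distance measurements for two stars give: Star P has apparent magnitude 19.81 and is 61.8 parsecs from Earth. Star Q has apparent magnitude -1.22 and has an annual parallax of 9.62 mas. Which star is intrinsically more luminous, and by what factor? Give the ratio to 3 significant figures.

Star P: M = m − 5 log₁₀ d + 5 = 19.81 − 5·1.7910 + 5 = 15.855
Star Q: p = 9.62 mas = 9.62×10^-3″ → d = 1/p = 104.0 pc
Star Q: M = m − 5 log₁₀ d + 5 = -1.22 − 5·2.0168 + 5 = -6.304
ΔM = M_P − M_Q = 15.855 − (-6.304) = 22.159; smaller M is more luminous → Star Q.
L ratio = 10^(0.4 |ΔM|) = 10^8.864 = 7.306×10^8

Star Q is more luminous, by a factor of 7.31×10^8.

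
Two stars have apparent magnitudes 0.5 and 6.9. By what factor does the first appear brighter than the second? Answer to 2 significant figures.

360

Δm = 0.5 − (6.9) = -6.4
Flux ratio = 10^(−0.4 Δm) = 10^(−0.4 × -6.4) = 10^2.560 = 363.1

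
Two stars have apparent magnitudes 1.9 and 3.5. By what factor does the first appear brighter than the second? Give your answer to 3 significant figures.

Magnitude difference = -1.6
Flux ratio = 10^(−0.4 Δm) = 10^(−0.4 × -1.6) = 10^0.640 = 4.365

4.37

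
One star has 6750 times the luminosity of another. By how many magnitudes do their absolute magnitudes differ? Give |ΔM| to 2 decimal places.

Pogson: ΔM = −2.5 log₁₀(ratio) = −2.5 log₁₀(6750) = −2.5 × 3.8293 = -9.573

|ΔM| ≈ 9.57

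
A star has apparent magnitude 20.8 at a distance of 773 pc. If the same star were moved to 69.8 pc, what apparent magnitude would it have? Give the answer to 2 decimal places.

Flux ∝ 1/d², so Δm = 5 log₁₀(d₂/d₁) = 5 log₁₀(69.8/773) = -5.222
m₂ = m₁ + Δm = 20.8 + (-5.222) = 15.578

m ≈ 15.58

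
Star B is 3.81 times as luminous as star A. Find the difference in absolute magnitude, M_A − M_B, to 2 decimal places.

M_A − M_B ≈ 1.45

Pogson: ΔM = −2.5 log₁₀(ratio) = −2.5 log₁₀(3.81) = −2.5 × 0.5809 = -1.452
Star B is brighter so has the smaller magnitude: M_A − M_B is positive.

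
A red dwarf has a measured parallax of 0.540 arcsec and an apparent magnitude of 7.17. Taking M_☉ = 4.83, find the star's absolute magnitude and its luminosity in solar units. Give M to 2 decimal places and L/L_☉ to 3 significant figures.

M ≈ 10.83; L/L_☉ ≈ 3.97×10^-3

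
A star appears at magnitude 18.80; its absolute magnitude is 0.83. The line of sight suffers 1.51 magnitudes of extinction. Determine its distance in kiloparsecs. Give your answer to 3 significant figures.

d ≈ 19.6 kpc

m − M = 5 log₁₀(d/10 pc) + A  ⇒  18.80 − (0.83) − 1.51 = 5 log₁₀(d/10)
16.460 = 5 log₁₀(d/10)
log₁₀ d = (m − M − A)/5 + 1 = 4.2920
d = 10^4.2920 = 19590 pc
= 19.59 kpc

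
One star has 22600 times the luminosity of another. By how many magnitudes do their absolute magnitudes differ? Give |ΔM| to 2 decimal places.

|ΔM| ≈ 10.89

Pogson: ΔM = −2.5 log₁₀(ratio) = −2.5 log₁₀(22600) = −2.5 × 4.3541 = -10.885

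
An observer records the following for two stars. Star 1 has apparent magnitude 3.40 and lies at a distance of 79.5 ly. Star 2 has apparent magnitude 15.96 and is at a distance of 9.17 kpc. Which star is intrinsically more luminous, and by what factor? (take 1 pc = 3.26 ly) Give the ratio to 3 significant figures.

Star 2 is more luminous, by a factor of 1.34.

Star 1: d = 79.5 ly / 3.26 = 24.39 pc
Star 1: M = m − 5 log₁₀ d + 5 = 3.40 − 5·1.3871 + 5 = 1.464
Star 2: d = 9.17 kpc = 9170 pc
Star 2: M = m − 5 log₁₀ d + 5 = 15.96 − 5·3.9624 + 5 = 1.148
ΔM = M_1 − M_2 = 1.464 − (1.148) = 0.316; smaller M is more luminous → Star 2.
L ratio = 10^(0.4 |ΔM|) = 10^0.126 = 1.338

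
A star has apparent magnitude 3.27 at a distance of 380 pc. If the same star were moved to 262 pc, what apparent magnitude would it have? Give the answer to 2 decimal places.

m ≈ 2.46

Flux ∝ 1/d², so Δm = 5 log₁₀(d₂/d₁) = 5 log₁₀(262/380) = -0.807
m₂ = m₁ + Δm = 3.27 + (-0.807) = 2.463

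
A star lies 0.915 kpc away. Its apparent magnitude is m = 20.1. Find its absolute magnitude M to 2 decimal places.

M ≈ 10.29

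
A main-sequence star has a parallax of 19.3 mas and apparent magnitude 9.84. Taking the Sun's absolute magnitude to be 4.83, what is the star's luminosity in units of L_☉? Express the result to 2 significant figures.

L/L_☉ ≈ 0.27

d = 1/p = 1000/19.3 mas = 51.81 pc
M = m − 5 log₁₀ d + 5 = 9.84 − 5·1.7144 + 5 = 6.268
M − M_☉ = 6.268 − 4.83 = 1.438
L/L_☉ = 10^(−0.4 × 1.438) = 0.2660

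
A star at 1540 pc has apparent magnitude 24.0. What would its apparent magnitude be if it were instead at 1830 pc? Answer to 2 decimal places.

Flux ∝ 1/d², so Δm = 5 log₁₀(d₂/d₁) = 5 log₁₀(1830/1540) = 0.375
m₂ = m₁ + Δm = 24.0 + (0.375) = 24.375

m ≈ 24.37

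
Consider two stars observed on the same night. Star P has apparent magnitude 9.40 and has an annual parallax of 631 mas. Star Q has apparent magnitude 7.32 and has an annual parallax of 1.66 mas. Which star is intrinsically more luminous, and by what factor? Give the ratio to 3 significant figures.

Star Q is more luminous, by a factor of 981000.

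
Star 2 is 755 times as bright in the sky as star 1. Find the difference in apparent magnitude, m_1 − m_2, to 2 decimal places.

m_1 − m_2 ≈ 7.19

Pogson: Δm = −2.5 log₁₀(ratio) = −2.5 log₁₀(755) = −2.5 × 2.8779 = -7.195
Star 2 is brighter so has the smaller magnitude: m_1 − m_2 is positive.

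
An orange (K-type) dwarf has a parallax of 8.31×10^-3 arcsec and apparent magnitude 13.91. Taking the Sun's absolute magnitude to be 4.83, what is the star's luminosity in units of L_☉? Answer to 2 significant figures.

L/L_☉ ≈ 0.034

d = 1/p = 1/8.31×10^-3″ = 120.3 pc
M = m − 5 log₁₀ d + 5 = 13.91 − 5·2.0804 + 5 = 8.508
M − M_☉ = 8.508 − 4.83 = 3.678
L/L_☉ = 10^(−0.4 × 3.678) = 0.03379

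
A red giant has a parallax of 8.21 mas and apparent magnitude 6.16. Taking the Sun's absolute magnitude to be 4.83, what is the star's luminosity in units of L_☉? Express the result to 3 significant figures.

d = 1/p = 1000/8.21 mas = 121.8 pc
M = m − 5 log₁₀ d + 5 = 6.16 − 5·2.0857 + 5 = 0.732
M − M_☉ = 0.732 − 4.83 = -4.098
L/L_☉ = 10^(−0.4 × -4.098) = 43.58

L/L_☉ ≈ 43.6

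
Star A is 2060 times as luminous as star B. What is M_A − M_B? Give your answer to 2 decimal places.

Pogson: ΔM = −2.5 log₁₀(ratio) = −2.5 log₁₀(2060) = −2.5 × 3.3139 = -8.285
Star A is brighter, so it has the smaller magnitude: the difference is negative.

M_A − M_B ≈ -8.28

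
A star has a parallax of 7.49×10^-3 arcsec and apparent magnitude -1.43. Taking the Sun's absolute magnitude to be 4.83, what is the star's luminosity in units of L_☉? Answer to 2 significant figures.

d = 1/p = 1/7.49×10^-3″ = 133.5 pc
M = m − 5 log₁₀ d + 5 = -1.43 − 5·2.1255 + 5 = -7.058
M − M_☉ = -7.058 − 4.83 = -11.888
L/L_☉ = 10^(−0.4 × -11.888) = 56890

L/L_☉ ≈ 57000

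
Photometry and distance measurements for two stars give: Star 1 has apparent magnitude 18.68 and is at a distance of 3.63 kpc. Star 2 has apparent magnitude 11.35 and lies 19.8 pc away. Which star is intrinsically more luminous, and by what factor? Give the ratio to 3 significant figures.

Star 1: d = 3.63 kpc = 3630 pc
Star 1: M = m − 5 log₁₀ d + 5 = 18.68 − 5·3.5599 + 5 = 5.880
Star 2: M = m − 5 log₁₀ d + 5 = 11.35 − 5·1.2967 + 5 = 9.867
ΔM = M_1 − M_2 = 5.880 − (9.867) = -3.986; smaller M is more luminous → Star 1.
L ratio = 10^(0.4 |ΔM|) = 10^1.594 = 39.31

Star 1 is more luminous, by a factor of 39.3.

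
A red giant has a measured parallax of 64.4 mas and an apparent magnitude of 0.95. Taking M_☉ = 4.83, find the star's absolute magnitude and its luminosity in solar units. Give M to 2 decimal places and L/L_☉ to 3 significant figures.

M ≈ -0.01; L/L_☉ ≈ 85.9

d = 1/p = 1000/64.4 mas = 15.53 pc
M = m − 5 log₁₀ d + 5 = 0.95 − 5·1.1911 + 5 = -0.006
M − M_☉ = -0.006 − 4.83 = -4.836
L/L_☉ = 10^(−0.4 × -4.836) = 85.95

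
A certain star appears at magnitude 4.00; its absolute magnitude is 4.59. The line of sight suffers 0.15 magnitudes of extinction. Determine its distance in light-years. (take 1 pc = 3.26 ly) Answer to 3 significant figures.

m − M = 5 log₁₀(d/10 pc) + A  ⇒  4.00 − (4.59) − 0.15 = 5 log₁₀(d/10)
-0.740 = 5 log₁₀(d/10)
log₁₀ d = (m − M − A)/5 + 1 = 0.8520
d = 10^0.8520 = 7.112 pc
= 23.19 ly

d ≈ 23.2 ly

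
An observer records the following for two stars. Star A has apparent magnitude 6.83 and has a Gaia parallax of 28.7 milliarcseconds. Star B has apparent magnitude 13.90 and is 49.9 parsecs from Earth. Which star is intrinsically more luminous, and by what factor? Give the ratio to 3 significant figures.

Star A is more luminous, by a factor of 328.

Star A: p = 28.7 mas = 0.0287″ → d = 1/p = 34.84 pc
Star A: M = m − 5 log₁₀ d + 5 = 6.83 − 5·1.5421 + 5 = 4.119
Star B: M = m − 5 log₁₀ d + 5 = 13.90 − 5·1.6981 + 5 = 10.409
ΔM = M_A − M_B = 4.119 − (10.409) = -6.290; smaller M is more luminous → Star A.
L ratio = 10^(0.4 |ΔM|) = 10^2.516 = 328.1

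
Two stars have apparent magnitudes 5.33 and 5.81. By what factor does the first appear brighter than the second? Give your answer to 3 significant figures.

1.56

Δm = 5.33 − (5.81) = -0.48
Flux ratio = 10^(−0.4 Δm) = 10^(−0.4 × -0.48) = 10^0.192 = 1.556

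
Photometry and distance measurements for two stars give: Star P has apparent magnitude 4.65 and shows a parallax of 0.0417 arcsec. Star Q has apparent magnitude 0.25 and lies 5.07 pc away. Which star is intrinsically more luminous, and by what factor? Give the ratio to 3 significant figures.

Star Q is more luminous, by a factor of 2.57.

Star P: d = 1/p = 1/0.0417″ = 23.98 pc
Star P: M = m − 5 log₁₀ d + 5 = 4.65 − 5·1.3799 + 5 = 2.751
Star Q: M = m − 5 log₁₀ d + 5 = 0.25 − 5·0.7050 + 5 = 1.725
ΔM = M_P − M_Q = 2.751 − (1.725) = 1.026; smaller M is more luminous → Star Q.
L ratio = 10^(0.4 |ΔM|) = 10^0.410 = 2.572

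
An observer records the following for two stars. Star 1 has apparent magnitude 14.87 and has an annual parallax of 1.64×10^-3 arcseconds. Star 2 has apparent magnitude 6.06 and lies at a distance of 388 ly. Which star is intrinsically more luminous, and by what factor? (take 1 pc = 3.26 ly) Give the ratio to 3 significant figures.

Star 1: d = 1/p = 1/1.64×10^-3″ = 609.8 pc
Star 1: M = m − 5 log₁₀ d + 5 = 14.87 − 5·2.7852 + 5 = 5.944
Star 2: d = 388 ly / 3.26 = 119.0 pc
Star 2: M = m − 5 log₁₀ d + 5 = 6.06 − 5·2.0756 + 5 = 0.682
ΔM = M_1 − M_2 = 5.944 − (0.682) = 5.262; smaller M is more luminous → Star 2.
L ratio = 10^(0.4 |ΔM|) = 10^2.105 = 127.3

Star 2 is more luminous, by a factor of 127.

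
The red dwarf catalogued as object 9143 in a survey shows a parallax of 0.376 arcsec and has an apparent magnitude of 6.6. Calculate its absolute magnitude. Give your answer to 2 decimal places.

d = 1/p = 1/0.376″ = 2.660 pc
5 log₁₀(d/10 pc) = 5 log₁₀(2.660) − 5 = -2.876
M = m − 5 log₁₀(d/10) = 6.6 + 2.876 = 9.476

M ≈ 9.48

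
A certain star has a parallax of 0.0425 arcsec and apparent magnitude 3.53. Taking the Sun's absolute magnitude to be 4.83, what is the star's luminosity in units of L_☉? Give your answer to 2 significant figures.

L/L_☉ ≈ 18

d = 1/p = 1/0.0425″ = 23.53 pc
M = m − 5 log₁₀ d + 5 = 3.53 − 5·1.3716 + 5 = 1.672
M − M_☉ = 1.672 − 4.83 = -3.158
L/L_☉ = 10^(−0.4 × -3.158) = 18.33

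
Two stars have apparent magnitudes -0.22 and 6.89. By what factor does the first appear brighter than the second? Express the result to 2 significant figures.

Δm = -0.22 − (6.89) = -7.11
Flux ratio = 10^(−0.4 Δm) = 10^(−0.4 × -7.11) = 10^2.844 = 698.2

700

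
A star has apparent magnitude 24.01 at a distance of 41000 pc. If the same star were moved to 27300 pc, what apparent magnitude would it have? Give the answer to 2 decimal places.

Flux ∝ 1/d², so Δm = 5 log₁₀(d₂/d₁) = 5 log₁₀(27300/41000) = -0.883
m₂ = m₁ + Δm = 24.01 + (-0.883) = 23.127

m ≈ 23.13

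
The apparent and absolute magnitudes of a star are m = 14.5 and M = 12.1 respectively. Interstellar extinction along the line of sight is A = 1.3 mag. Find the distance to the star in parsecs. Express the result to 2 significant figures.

d ≈ 17 pc

m − M = 5 log₁₀(d/10 pc) + A  ⇒  14.5 − (12.1) − 1.3 = 5 log₁₀(d/10)
1.100 = 5 log₁₀(d/10)
log₁₀ d = (m − M − A)/5 + 1 = 1.2200
d = 10^1.2200 = 16.60 pc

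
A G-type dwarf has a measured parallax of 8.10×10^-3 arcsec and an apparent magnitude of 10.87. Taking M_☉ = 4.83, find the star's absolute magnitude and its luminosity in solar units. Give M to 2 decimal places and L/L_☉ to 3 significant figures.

d = 1/p = 1/8.10×10^-3″ = 123.5 pc
M = m − 5 log₁₀ d + 5 = 10.87 − 5·2.0915 + 5 = 5.412
M − M_☉ = 5.412 − 4.83 = 0.582
L/L_☉ = 10^(−0.4 × 0.582) = 0.5848

M ≈ 5.41; L/L_☉ ≈ 0.585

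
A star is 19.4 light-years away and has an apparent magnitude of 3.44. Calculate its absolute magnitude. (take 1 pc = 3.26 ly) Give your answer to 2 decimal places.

d = 19.4 ly / 3.26 = 5.951 pc
5 log₁₀(d/10 pc) = 5 log₁₀(5.951) − 5 = -1.127
M = m − 5 log₁₀(d/10) = 3.44 + 1.127 = 4.567

M ≈ 4.57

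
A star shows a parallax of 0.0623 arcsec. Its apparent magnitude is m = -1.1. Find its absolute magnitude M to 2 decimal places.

M ≈ -2.13

d = 1/p = 1/0.0623″ = 16.05 pc
5 log₁₀(d/10 pc) = 5 log₁₀(16.05) − 5 = 1.028
M = m − 5 log₁₀(d/10) = -1.1 − 1.028 = -2.128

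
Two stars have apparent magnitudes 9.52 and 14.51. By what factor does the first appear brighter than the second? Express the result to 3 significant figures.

Magnitude difference = -4.99
Flux ratio = 10^(−0.4 Δm) = 10^(−0.4 × -4.99) = 10^1.996 = 99.08

99.1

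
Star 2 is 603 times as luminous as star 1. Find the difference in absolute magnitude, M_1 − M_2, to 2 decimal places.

M_1 − M_2 ≈ 6.95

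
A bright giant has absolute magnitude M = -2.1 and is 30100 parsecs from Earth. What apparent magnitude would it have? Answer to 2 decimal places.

m ≈ 15.29

m = M + 5 log₁₀ d − 5 = -2.1 + 5·4.4786 − 5 = 15.293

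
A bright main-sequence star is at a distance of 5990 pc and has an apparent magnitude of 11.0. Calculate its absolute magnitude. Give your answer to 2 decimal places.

5 log₁₀(d/10 pc) = 5 log₁₀(5990) − 5 = 13.887
M = m − 5 log₁₀(d/10) = 11.0 − 13.887 = -2.887

M ≈ -2.89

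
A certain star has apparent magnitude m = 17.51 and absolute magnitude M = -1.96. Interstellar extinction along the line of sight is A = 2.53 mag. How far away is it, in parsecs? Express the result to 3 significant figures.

d ≈ 24400 pc

m − M = 5 log₁₀(d/10 pc) + A  ⇒  17.51 − (-1.96) − 2.53 = 5 log₁₀(d/10)
16.940 = 5 log₁₀(d/10)
log₁₀ d = (m − M − A)/5 + 1 = 4.3880
d = 10^4.3880 = 24430 pc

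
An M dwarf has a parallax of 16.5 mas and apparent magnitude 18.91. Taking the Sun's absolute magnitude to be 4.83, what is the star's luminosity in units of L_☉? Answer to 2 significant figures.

L/L_☉ ≈ 8.6×10^-5

d = 1/p = 1000/16.5 mas = 60.61 pc
M = m − 5 log₁₀ d + 5 = 18.91 − 5·1.7825 + 5 = 14.997
M − M_☉ = 14.997 − 4.83 = 10.167
L/L_☉ = 10^(−0.4 × 10.167) = 8.571×10^-5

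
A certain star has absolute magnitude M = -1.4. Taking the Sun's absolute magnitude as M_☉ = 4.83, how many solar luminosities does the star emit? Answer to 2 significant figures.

L/L_☉ ≈ 310

M − M_☉ = -1.4 − 4.83 = -6.230
L/L_☉ = 10^(−0.4 (M − M_☉)) = 10^2.492 = 310.5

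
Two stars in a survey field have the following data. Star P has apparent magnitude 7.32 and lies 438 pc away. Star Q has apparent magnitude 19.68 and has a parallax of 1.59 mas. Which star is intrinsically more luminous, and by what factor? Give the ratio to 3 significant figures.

Star P: M = m − 5 log₁₀ d + 5 = 7.32 − 5·2.6415 + 5 = -0.887
Star Q: p = 1.59 mas = 1.59×10^-3″ → d = 1/p = 628.9 pc
Star Q: M = m − 5 log₁₀ d + 5 = 19.68 − 5·2.7986 + 5 = 10.687
ΔM = M_P − M_Q = -0.887 − (10.687) = -11.574; smaller M is more luminous → Star P.
L ratio = 10^(0.4 |ΔM|) = 10^4.630 = 42630

Star P is more luminous, by a factor of 42600.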